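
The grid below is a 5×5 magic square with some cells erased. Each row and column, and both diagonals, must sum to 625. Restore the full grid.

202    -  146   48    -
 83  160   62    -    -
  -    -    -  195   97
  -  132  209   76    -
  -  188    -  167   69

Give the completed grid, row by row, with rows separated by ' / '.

The remaining cell in column 4 is (2,4) = 625 − 486 = 139.
The remaining cell in main diagonal is (3,3) = 625 − 507 = 118.
The remaining cell in row 2 is (2,5) = 625 − 444 = 181.
Column 3 needs 625; the known cells sum to 535, so (5,3) = 90.
The remaining cell in row 5 is (5,1) = 625 − 514 = 111.
Using anti-diagonal: 139 + 118 + 132 + 111 + ? → (1,5) = 625 − 500 = 125.
Row 1 must total 625; the given cells sum to 521, so (1,2) = 104.
Using column 2: 104 + 160 + 132 + 188 + ? → (3,2) = 625 − 584 = 41.
Using column 5: 125 + 181 + 97 + 69 + ? → (4,5) = 625 − 472 = 153.
Row 3 must total 625; the given cells sum to 451, so (3,1) = 174.
The remaining cell in row 4 is (4,1) = 625 − 570 = 55.

202 104 146 48 125 / 83 160 62 139 181 / 174 41 118 195 97 / 55 132 209 76 153 / 111 188 90 167 69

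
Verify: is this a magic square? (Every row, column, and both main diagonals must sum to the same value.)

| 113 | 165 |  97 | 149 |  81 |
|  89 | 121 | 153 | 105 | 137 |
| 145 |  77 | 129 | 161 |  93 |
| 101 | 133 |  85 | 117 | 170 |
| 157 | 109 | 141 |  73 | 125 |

No — column 1 sums to 605 but column 5 sums to 606.

Row 1: 113 + 165 + 97 + 149 + 81 = 605.
Row 2: 89 + 121 + 153 + 105 + 137 = 605.
Row 3: 145 + 77 + 129 + 161 + 93 = 605.
Row 4: 101 + 133 + 85 + 117 + 170 = 606.
Row 5: 157 + 109 + 141 + 73 + 125 = 605.
Column 1: 113 + 89 + 145 + 101 + 157 = 605.
Column 2: 165 + 121 + 77 + 133 + 109 = 605.
Column 3: 97 + 153 + 129 + 85 + 141 = 605.
Column 4: 149 + 105 + 161 + 117 + 73 = 605.
Column 5: 81 + 137 + 93 + 170 + 125 = 606.
Main diagonal: 113 + 121 + 129 + 117 + 125 = 605.
Anti-diagonal: 81 + 105 + 129 + 133 + 157 = 605.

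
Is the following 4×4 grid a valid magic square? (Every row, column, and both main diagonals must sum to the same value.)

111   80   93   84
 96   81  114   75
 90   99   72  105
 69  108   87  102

No — row 2 sums to 366 but row 1 sums to 368.

Row 1: 111 + 80 + 93 + 84 = 368.
Row 2: 96 + 81 + 114 + 75 = 366.
Row 3: 90 + 99 + 72 + 105 = 366.
Row 4: 69 + 108 + 87 + 102 = 366.
Column 1: 111 + 96 + 90 + 69 = 366.
Column 2: 80 + 81 + 99 + 108 = 368.
Column 3: 93 + 114 + 72 + 87 = 366.
Column 4: 84 + 75 + 105 + 102 = 366.
Main diagonal: 111 + 81 + 72 + 102 = 366.
Anti-diagonal: 84 + 114 + 99 + 69 = 366.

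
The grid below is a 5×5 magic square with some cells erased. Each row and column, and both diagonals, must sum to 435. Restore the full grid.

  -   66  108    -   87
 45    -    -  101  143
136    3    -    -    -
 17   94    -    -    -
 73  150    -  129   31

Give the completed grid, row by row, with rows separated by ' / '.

Row 5 must total 435; the given cells sum to 383, so (5,3) = 52.
Column 1: 45 + 136 + 17 + 73 + ? = 435, so (1,1) = 164.
Column 2 needs 435; the known cells sum to 313, so (2,2) = 122.
From anti-diagonal, 435 − (87 + 101 + 94 + 73) gives (3,3) = 80.
From row 1, 435 − (164 + 66 + 108 + 87) gives (1,4) = 10.
The remaining cell in row 2 is (2,3) = 435 − 411 = 24.
Column 3 needs 435; the known cells sum to 264, so (4,3) = 171.
From main diagonal, 435 − (164 + 122 + 80 + 31) gives (4,4) = 38.
The remaining cell in row 4 is (4,5) = 435 − 320 = 115.
From column 4, 435 − (10 + 101 + 38 + 129) gives (3,4) = 157.
Column 5 must total 435; the given cells sum to 376, so (3,5) = 59.

164 66 108 10 87 / 45 122 24 101 143 / 136 3 80 157 59 / 17 94 171 38 115 / 73 150 52 129 31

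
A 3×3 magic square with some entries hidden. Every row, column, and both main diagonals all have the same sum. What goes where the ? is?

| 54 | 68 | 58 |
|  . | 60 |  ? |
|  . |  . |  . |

56

Row 1 is complete and sums to 180; that is the magic constant.
Using column 2: 68 + 60 + ? → (3,2) = 180 − 128 = 52.
Main diagonal: 54 + 60 + ? = 180, so (3,3) = 66.
From anti-diagonal, 180 − (58 + 60) gives (3,1) = 62.
Column 1 must total 180; the given cells sum to 116, so (2,1) = 64.
Using column 3: 58 + 66 + ? → (2,3) = 180 − 124 = 56.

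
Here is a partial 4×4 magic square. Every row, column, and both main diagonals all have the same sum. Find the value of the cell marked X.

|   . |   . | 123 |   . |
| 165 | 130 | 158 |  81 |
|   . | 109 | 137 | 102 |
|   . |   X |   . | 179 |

Row 2 is complete and sums to 534; that is the magic constant.
The remaining cell in row 3 is (3,1) = 534 − 348 = 186.
Column 3: 123 + 158 + 137 + ? = 534, so (4,3) = 116.
Column 4: 81 + 102 + 179 + ? = 534, so (1,4) = 172.
Main diagonal must total 534; the given cells sum to 446, so (1,1) = 88.
Anti-diagonal: 172 + 158 + 109 + ? = 534, so (4,1) = 95.
Row 1 must total 534; the given cells sum to 383, so (1,2) = 151.
Using row 4: 95 + 116 + 179 + ? → (4,2) = 534 − 390 = 144.

144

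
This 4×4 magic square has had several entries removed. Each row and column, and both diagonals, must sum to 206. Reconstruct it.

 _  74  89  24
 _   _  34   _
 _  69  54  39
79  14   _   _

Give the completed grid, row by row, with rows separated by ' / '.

19 74 89 24 / 64 49 34 59 / 44 69 54 39 / 79 14 29 84

Using row 1: 74 + 89 + 24 + ? → (1,1) = 206 − 187 = 19.
The remaining cell in row 3 is (3,1) = 206 − 162 = 44.
Column 1 must total 206; the given cells sum to 142, so (2,1) = 64.
Column 2 needs 206; the known cells sum to 157, so (2,2) = 49.
The remaining cell in column 3 is (4,3) = 206 − 177 = 29.
From main diagonal, 206 − (19 + 49 + 54) gives (4,4) = 84.
Row 2 must total 206; the given cells sum to 147, so (2,4) = 59.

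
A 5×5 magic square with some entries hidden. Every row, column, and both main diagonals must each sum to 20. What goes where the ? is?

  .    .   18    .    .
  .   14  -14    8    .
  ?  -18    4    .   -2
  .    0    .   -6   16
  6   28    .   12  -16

10

Row 5 must total 20; the given cells sum to 30, so (5,3) = -10.
From column 2, 20 − (14 + (-18) + 0 + 28) gives (1,2) = -4.
Column 3: 18 + (-14) + 4 + (-10) + ? = 20, so (4,3) = 22.
Main diagonal needs 20; the known cells sum to -4, so (1,1) = 24.
Anti-diagonal: 8 + 4 + 0 + 6 + ? = 20, so (1,5) = 2.
Row 1 must total 20; the given cells sum to 40, so (1,4) = -20.
Using row 4: 0 + 22 + (-6) + 16 + ? → (4,1) = 20 − 32 = -12.
Column 4: -20 + 8 + (-6) + 12 + ? = 20, so (3,4) = 26.
The remaining cell in column 5 is (2,5) = 20 − 0 = 20.
Using row 2: 14 + (-14) + 8 + 20 + ? → (2,1) = 20 − 28 = -8.
Using row 3: -18 + 4 + 26 + (-2) + ? → (3,1) = 20 − 10 = 10.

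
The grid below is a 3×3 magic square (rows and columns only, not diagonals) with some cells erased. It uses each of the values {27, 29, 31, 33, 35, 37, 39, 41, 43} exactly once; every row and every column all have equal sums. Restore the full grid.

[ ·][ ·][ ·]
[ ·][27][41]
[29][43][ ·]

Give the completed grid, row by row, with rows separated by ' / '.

39 35 31 / 37 27 41 / 29 43 33

The 9 entries sum to 315, so each line sums to 315/3 = 105.
Row 2: 27 + 41 + ? = 105, so (2,1) = 37.
The remaining cell in row 3 is (3,3) = 105 − 72 = 33.
From column 1, 105 − (37 + 29) gives (1,1) = 39.
Using column 2: 27 + 43 + ? → (1,2) = 105 − 70 = 35.
Column 3: 41 + 33 + ? = 105, so (1,3) = 31.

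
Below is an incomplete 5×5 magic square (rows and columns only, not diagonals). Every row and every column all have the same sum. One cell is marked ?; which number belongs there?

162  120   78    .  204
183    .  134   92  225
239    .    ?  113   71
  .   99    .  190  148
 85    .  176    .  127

Column 5 is complete and sums to 775; that is the magic constant.
Row 1 needs 775; the known cells sum to 564, so (1,4) = 211.
From row 2, 775 − (183 + 134 + 92 + 225) gives (2,2) = 141.
Using column 1: 162 + 183 + 239 + 85 + ? → (4,1) = 775 − 669 = 106.
The remaining cell in column 4 is (5,4) = 775 − 606 = 169.
Row 4 must total 775; the given cells sum to 543, so (4,3) = 232.
Using row 5: 85 + 176 + 169 + 127 + ? → (5,2) = 775 − 557 = 218.
Column 2 needs 775; the known cells sum to 578, so (3,2) = 197.
Column 3 must total 775; the given cells sum to 620, so (3,3) = 155.

155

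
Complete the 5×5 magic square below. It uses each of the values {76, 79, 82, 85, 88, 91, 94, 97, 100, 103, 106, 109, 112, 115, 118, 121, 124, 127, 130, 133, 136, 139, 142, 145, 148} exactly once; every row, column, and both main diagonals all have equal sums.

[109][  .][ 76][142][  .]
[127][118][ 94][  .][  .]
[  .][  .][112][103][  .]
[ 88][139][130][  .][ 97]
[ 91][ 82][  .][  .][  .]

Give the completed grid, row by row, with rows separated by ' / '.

The 25 entries sum to 2800, so each line sums to 2800/5 = 560.
From row 4, 560 − (88 + 139 + 130 + 97) gives (4,4) = 106.
Column 1: 109 + 127 + 88 + 91 + ? = 560, so (3,1) = 145.
Column 3 needs 560; the known cells sum to 412, so (5,3) = 148.
Main diagonal: 109 + 118 + 112 + 106 + ? = 560, so (5,5) = 115.
Row 5 needs 560; the known cells sum to 436, so (5,4) = 124.
Column 4 must total 560; the given cells sum to 475, so (2,4) = 85.
The remaining cell in anti-diagonal is (1,5) = 560 − 427 = 133.
The remaining cell in row 1 is (1,2) = 560 − 460 = 100.
The remaining cell in row 2 is (2,5) = 560 − 424 = 136.
Column 2: 100 + 118 + 139 + 82 + ? = 560, so (3,2) = 121.
Column 5 needs 560; the known cells sum to 481, so (3,5) = 79.

109 100 76 142 133 / 127 118 94 85 136 / 145 121 112 103 79 / 88 139 130 106 97 / 91 82 148 124 115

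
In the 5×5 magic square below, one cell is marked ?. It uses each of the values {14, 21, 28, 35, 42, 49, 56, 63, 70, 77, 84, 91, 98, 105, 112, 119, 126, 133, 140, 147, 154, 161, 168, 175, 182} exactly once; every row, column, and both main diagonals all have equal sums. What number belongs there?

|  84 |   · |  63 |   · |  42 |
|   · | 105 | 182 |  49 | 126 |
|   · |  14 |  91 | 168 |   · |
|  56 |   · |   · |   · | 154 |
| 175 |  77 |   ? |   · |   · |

119

The 25 entries sum to 2450, so each line sums to 2450/5 = 490.
Row 2 needs 490; the known cells sum to 462, so (2,1) = 28.
Column 1 must total 490; the given cells sum to 343, so (3,1) = 147.
From anti-diagonal, 490 − (42 + 49 + 91 + 175) gives (4,2) = 133.
Row 3: 147 + 14 + 91 + 168 + ? = 490, so (3,5) = 70.
Column 2: 105 + 14 + 133 + 77 + ? = 490, so (1,2) = 161.
Column 5 needs 490; the known cells sum to 392, so (5,5) = 98.
The remaining cell in main diagonal is (4,4) = 490 − 378 = 112.
The remaining cell in row 1 is (1,4) = 490 − 350 = 140.
Row 4 needs 490; the known cells sum to 455, so (4,3) = 35.
Column 3 must total 490; the given cells sum to 371, so (5,3) = 119.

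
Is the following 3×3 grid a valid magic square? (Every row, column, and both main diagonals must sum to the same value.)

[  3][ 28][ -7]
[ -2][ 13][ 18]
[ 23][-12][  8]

No — main diagonal sums to 24 but column 2 sums to 29.

Row 1: 3 + 28 + (-7) = 24.
Row 2: -2 + 13 + 18 = 29.
Row 3: 23 + (-12) + 8 = 19.
Column 1: 3 + (-2) + 23 = 24.
Column 2: 28 + 13 + (-12) = 29.
Column 3: -7 + 18 + 8 = 19.
Main diagonal: 3 + 13 + 8 = 24.
Anti-diagonal: -7 + 13 + 23 = 29.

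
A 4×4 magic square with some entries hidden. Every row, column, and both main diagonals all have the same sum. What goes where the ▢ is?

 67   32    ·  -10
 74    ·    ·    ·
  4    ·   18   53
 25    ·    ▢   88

11

Column 1 is complete and sums to 170; that is the magic constant.
Using row 1: 67 + 32 + (-10) + ? → (1,3) = 170 − 89 = 81.
Using row 3: 4 + 18 + 53 + ? → (3,2) = 170 − 75 = 95.
Column 4 needs 170; the known cells sum to 131, so (2,4) = 39.
Main diagonal must total 170; the given cells sum to 173, so (2,2) = -3.
Anti-diagonal: -10 + 95 + 25 + ? = 170, so (2,3) = 60.
The remaining cell in column 2 is (4,2) = 170 − 124 = 46.
Column 3: 81 + 60 + 18 + ? = 170, so (4,3) = 11.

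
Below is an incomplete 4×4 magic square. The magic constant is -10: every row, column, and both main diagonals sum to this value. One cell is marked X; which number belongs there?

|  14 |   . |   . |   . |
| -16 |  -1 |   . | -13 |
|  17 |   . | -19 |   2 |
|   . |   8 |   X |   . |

11

Using row 2: -16 + (-1) + (-13) + ? → (2,3) = -10 − (-30) = 20.
The remaining cell in row 3 is (3,2) = -10 − 0 = -10.
From column 1, -10 − (14 + (-16) + 17) gives (4,1) = -25.
Column 2 must total -10; the given cells sum to -3, so (1,2) = -7.
Main diagonal must total -10; the given cells sum to -6, so (4,4) = -4.
Anti-diagonal needs -10; the known cells sum to -15, so (1,4) = 5.
From row 1, -10 − (14 + (-7) + 5) gives (1,3) = -22.
Row 4 must total -10; the given cells sum to -21, so (4,3) = 11.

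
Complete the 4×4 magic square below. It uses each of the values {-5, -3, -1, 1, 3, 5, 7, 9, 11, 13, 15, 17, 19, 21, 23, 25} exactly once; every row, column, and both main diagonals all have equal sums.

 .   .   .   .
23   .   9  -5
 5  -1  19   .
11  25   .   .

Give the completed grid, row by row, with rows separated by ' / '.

1 3 15 21 / 23 13 9 -5 / 5 -1 19 17 / 11 25 -3 7

The 16 entries sum to 160, so each line sums to 160/4 = 40.
From row 2, 40 − (23 + 9 + (-5)) gives (2,2) = 13.
The remaining cell in row 3 is (3,4) = 40 − 23 = 17.
Using column 1: 23 + 5 + 11 + ? → (1,1) = 40 − 39 = 1.
Column 2: 13 + (-1) + 25 + ? = 40, so (1,2) = 3.
Main diagonal must total 40; the given cells sum to 33, so (4,4) = 7.
Using anti-diagonal: 9 + (-1) + 11 + ? → (1,4) = 40 − 19 = 21.
The remaining cell in row 1 is (1,3) = 40 − 25 = 15.
Row 4 must total 40; the given cells sum to 43, so (4,3) = -3.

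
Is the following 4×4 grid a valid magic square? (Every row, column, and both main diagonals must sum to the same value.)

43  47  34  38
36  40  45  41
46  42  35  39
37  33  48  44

Row 1: 43 + 47 + 34 + 38 = 162.
Row 2: 36 + 40 + 45 + 41 = 162.
Row 3: 46 + 42 + 35 + 39 = 162.
Row 4: 37 + 33 + 48 + 44 = 162.
Column 1: 43 + 36 + 46 + 37 = 162.
Column 2: 47 + 40 + 42 + 33 = 162.
Column 3: 34 + 45 + 35 + 48 = 162.
Column 4: 38 + 41 + 39 + 44 = 162.
Main diagonal: 43 + 40 + 35 + 44 = 162.
Anti-diagonal: 38 + 45 + 42 + 37 = 162.
All lines sum to 162.

Yes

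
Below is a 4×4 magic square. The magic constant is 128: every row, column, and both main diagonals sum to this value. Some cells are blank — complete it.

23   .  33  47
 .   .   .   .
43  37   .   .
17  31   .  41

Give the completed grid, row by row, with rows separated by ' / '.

23 25 33 47 / 45 35 27 21 / 43 37 29 19 / 17 31 39 41

From row 1, 128 − (23 + 33 + 47) gives (1,2) = 25.
Using row 4: 17 + 31 + 41 + ? → (4,3) = 128 − 89 = 39.
Column 1: 23 + 43 + 17 + ? = 128, so (2,1) = 45.
Column 2: 25 + 37 + 31 + ? = 128, so (2,2) = 35.
Using main diagonal: 23 + 35 + 41 + ? → (3,3) = 128 − 99 = 29.
From anti-diagonal, 128 − (47 + 37 + 17) gives (2,3) = 27.
Row 2 needs 128; the known cells sum to 107, so (2,4) = 21.
Using row 3: 43 + 37 + 29 + ? → (3,4) = 128 − 109 = 19.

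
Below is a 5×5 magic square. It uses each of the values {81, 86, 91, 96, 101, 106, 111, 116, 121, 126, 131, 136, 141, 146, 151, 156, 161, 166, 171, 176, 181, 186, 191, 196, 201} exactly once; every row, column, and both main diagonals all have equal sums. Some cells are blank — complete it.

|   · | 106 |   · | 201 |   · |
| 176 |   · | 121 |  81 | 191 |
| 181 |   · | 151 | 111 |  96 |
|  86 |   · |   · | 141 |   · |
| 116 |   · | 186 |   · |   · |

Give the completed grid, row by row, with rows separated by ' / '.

The 25 entries sum to 3525, so each line sums to 3525/5 = 705.
Using row 2: 176 + 121 + 81 + 191 + ? → (2,2) = 705 − 569 = 136.
The remaining cell in row 3 is (3,2) = 705 − 539 = 166.
From column 1, 705 − (176 + 181 + 86 + 116) gives (1,1) = 146.
The remaining cell in column 4 is (5,4) = 705 − 534 = 171.
The remaining cell in main diagonal is (5,5) = 705 − 574 = 131.
From row 5, 705 − (116 + 186 + 171 + 131) gives (5,2) = 101.
The remaining cell in column 2 is (4,2) = 705 − 509 = 196.
Anti-diagonal: 81 + 151 + 196 + 116 + ? = 705, so (1,5) = 161.
Row 1 must total 705; the given cells sum to 614, so (1,3) = 91.
Using column 3: 91 + 121 + 151 + 186 + ? → (4,3) = 705 − 549 = 156.
Column 5 must total 705; the given cells sum to 579, so (4,5) = 126.

146 106 91 201 161 / 176 136 121 81 191 / 181 166 151 111 96 / 86 196 156 141 126 / 116 101 186 171 131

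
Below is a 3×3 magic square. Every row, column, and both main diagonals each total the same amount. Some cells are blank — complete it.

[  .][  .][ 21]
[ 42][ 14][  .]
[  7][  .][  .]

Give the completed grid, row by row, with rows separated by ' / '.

Anti-diagonal is already complete: 21 + 14 + 7 = 42, so that is the magic constant.
From row 2, 42 − (42 + 14) gives (2,3) = -14.
Column 1 needs 42; the known cells sum to 49, so (1,1) = -7.
The remaining cell in column 3 is (3,3) = 42 − 7 = 35.
From row 1, 42 − (-7 + 21) gives (1,2) = 28.
From row 3, 42 − (7 + 35) gives (3,2) = 0.

-7 28 21 / 42 14 -14 / 7 0 35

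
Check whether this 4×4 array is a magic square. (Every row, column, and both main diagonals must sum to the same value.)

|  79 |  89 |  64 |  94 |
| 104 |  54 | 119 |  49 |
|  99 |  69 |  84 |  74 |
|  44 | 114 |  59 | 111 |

Row 1: 79 + 89 + 64 + 94 = 326.
Row 2: 104 + 54 + 119 + 49 = 326.
Row 3: 99 + 69 + 84 + 74 = 326.
Row 4: 44 + 114 + 59 + 111 = 328.
Column 1: 79 + 104 + 99 + 44 = 326.
Column 2: 89 + 54 + 69 + 114 = 326.
Column 3: 64 + 119 + 84 + 59 = 326.
Column 4: 94 + 49 + 74 + 111 = 328.
Main diagonal: 79 + 54 + 84 + 111 = 328.
Anti-diagonal: 94 + 119 + 69 + 44 = 326.

No — row 4 sums to 328 but row 3 sums to 326.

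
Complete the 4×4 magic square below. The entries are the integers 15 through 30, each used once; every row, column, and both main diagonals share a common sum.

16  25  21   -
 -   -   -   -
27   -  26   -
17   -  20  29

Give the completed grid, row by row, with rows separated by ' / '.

16 25 21 28 / 30 19 23 18 / 27 22 26 15 / 17 24 20 29

The entries are 15 through 30, which sum to 360, so each line sums to 360/4 = 90.
From row 1, 90 − (16 + 25 + 21) gives (1,4) = 28.
Row 4: 17 + 20 + 29 + ? = 90, so (4,2) = 24.
From column 1, 90 − (16 + 27 + 17) gives (2,1) = 30.
Using column 3: 21 + 26 + 20 + ? → (2,3) = 90 − 67 = 23.
Using main diagonal: 16 + 26 + 29 + ? → (2,2) = 90 − 71 = 19.
Anti-diagonal: 28 + 23 + 17 + ? = 90, so (3,2) = 22.
From row 2, 90 − (30 + 19 + 23) gives (2,4) = 18.
Row 3 needs 90; the known cells sum to 75, so (3,4) = 15.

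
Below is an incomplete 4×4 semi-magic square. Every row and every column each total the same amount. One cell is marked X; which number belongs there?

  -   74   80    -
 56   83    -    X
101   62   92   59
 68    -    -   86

Row 3 is complete and sums to 314; that is the magic constant.
Column 1 needs 314; the known cells sum to 225, so (1,1) = 89.
Using column 2: 74 + 83 + 62 + ? → (4,2) = 314 − 219 = 95.
From row 1, 314 − (89 + 74 + 80) gives (1,4) = 71.
The remaining cell in row 4 is (4,3) = 314 − 249 = 65.
The remaining cell in column 3 is (2,3) = 314 − 237 = 77.
Column 4: 71 + 59 + 86 + ? = 314, so (2,4) = 98.

98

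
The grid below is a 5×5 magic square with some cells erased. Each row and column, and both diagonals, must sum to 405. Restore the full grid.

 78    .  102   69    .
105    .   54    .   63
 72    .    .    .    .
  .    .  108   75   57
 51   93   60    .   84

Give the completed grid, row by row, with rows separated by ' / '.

Using row 5: 51 + 93 + 60 + 84 + ? → (5,4) = 405 − 288 = 117.
Column 1 must total 405; the given cells sum to 306, so (4,1) = 99.
From column 3, 405 − (102 + 54 + 108 + 60) gives (3,3) = 81.
From main diagonal, 405 − (78 + 81 + 75 + 84) gives (2,2) = 87.
Row 2 needs 405; the known cells sum to 309, so (2,4) = 96.
Row 4 needs 405; the known cells sum to 339, so (4,2) = 66.
From column 4, 405 − (69 + 96 + 75 + 117) gives (3,4) = 48.
Anti-diagonal must total 405; the given cells sum to 294, so (1,5) = 111.
Row 1: 78 + 102 + 69 + 111 + ? = 405, so (1,2) = 45.
The remaining cell in column 2 is (3,2) = 405 − 291 = 114.
Column 5 needs 405; the known cells sum to 315, so (3,5) = 90.

78 45 102 69 111 / 105 87 54 96 63 / 72 114 81 48 90 / 99 66 108 75 57 / 51 93 60 117 84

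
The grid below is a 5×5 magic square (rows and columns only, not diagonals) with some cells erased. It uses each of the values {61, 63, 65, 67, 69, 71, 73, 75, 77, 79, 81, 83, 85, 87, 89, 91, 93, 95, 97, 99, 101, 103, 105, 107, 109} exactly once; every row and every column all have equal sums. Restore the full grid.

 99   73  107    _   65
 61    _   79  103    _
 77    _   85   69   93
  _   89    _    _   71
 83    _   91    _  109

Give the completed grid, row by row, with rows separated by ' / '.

99 73 107 81 65 / 61 95 79 103 87 / 77 101 85 69 93 / 105 89 63 97 71 / 83 67 91 75 109

The 25 entries sum to 2125, so each line sums to 2125/5 = 425.
The remaining cell in row 1 is (1,4) = 425 − 344 = 81.
Row 3: 77 + 85 + 69 + 93 + ? = 425, so (3,2) = 101.
Using column 1: 99 + 61 + 77 + 83 + ? → (4,1) = 425 − 320 = 105.
The remaining cell in column 3 is (4,3) = 425 − 362 = 63.
The remaining cell in column 5 is (2,5) = 425 − 338 = 87.
Row 2: 61 + 79 + 103 + 87 + ? = 425, so (2,2) = 95.
Row 4: 105 + 89 + 63 + 71 + ? = 425, so (4,4) = 97.
Column 2 needs 425; the known cells sum to 358, so (5,2) = 67.
From column 4, 425 − (81 + 103 + 69 + 97) gives (5,4) = 75.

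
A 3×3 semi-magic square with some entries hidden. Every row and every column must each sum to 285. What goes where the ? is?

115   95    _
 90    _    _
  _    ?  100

Row 1 must total 285; the given cells sum to 210, so (1,3) = 75.
From column 1, 285 − (115 + 90) gives (3,1) = 80.
Column 3: 75 + 100 + ? = 285, so (2,3) = 110.
Using row 2: 90 + 110 + ? → (2,2) = 285 − 200 = 85.
Row 3 needs 285; the known cells sum to 180, so (3,2) = 105.

105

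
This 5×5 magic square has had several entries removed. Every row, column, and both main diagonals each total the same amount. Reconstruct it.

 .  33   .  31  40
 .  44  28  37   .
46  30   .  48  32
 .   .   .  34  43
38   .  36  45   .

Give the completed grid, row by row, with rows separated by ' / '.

Column 4 is already complete: 31 + 37 + 48 + 34 + 45 = 195, so that is the magic constant.
Using row 3: 46 + 30 + 48 + 32 + ? → (3,3) = 195 − 156 = 39.
Using anti-diagonal: 40 + 37 + 39 + 38 + ? → (4,2) = 195 − 154 = 41.
Using column 2: 33 + 44 + 30 + 41 + ? → (5,2) = 195 − 148 = 47.
Row 5 needs 195; the known cells sum to 166, so (5,5) = 29.
Column 5: 40 + 32 + 43 + 29 + ? = 195, so (2,5) = 51.
Main diagonal: 44 + 39 + 34 + 29 + ? = 195, so (1,1) = 49.
The remaining cell in row 1 is (1,3) = 195 − 153 = 42.
Row 2 needs 195; the known cells sum to 160, so (2,1) = 35.
Column 1: 49 + 35 + 46 + 38 + ? = 195, so (4,1) = 27.
Column 3 needs 195; the known cells sum to 145, so (4,3) = 50.

49 33 42 31 40 / 35 44 28 37 51 / 46 30 39 48 32 / 27 41 50 34 43 / 38 47 36 45 29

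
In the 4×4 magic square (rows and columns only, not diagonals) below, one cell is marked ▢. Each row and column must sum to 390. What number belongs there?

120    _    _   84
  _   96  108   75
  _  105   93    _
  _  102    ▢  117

90

The remaining cell in row 2 is (2,1) = 390 − 279 = 111.
From column 2, 390 − (96 + 105 + 102) gives (1,2) = 87.
Column 4: 84 + 75 + 117 + ? = 390, so (3,4) = 114.
Using row 1: 120 + 87 + 84 + ? → (1,3) = 390 − 291 = 99.
The remaining cell in row 3 is (3,1) = 390 − 312 = 78.
From column 1, 390 − (120 + 111 + 78) gives (4,1) = 81.
Using column 3: 99 + 108 + 93 + ? → (4,3) = 390 − 300 = 90.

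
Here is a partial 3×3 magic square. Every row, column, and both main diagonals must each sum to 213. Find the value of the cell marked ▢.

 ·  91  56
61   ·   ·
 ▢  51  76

86

Using row 1: 91 + 56 + ? → (1,1) = 213 − 147 = 66.
Row 3: 51 + 76 + ? = 213, so (3,1) = 86.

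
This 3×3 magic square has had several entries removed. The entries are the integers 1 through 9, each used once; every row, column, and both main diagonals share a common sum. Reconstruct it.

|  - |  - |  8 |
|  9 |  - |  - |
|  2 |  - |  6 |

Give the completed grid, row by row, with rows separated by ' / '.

The entries are 1 through 9, which sum to 45, so each line sums to 45/3 = 15.
From row 3, 15 − (2 + 6) gives (3,2) = 7.
Using column 1: 9 + 2 + ? → (1,1) = 15 − 11 = 4.
From column 3, 15 − (8 + 6) gives (2,3) = 1.
From main diagonal, 15 − (4 + 6) gives (2,2) = 5.
The remaining cell in row 1 is (1,2) = 15 − 12 = 3.

4 3 8 / 9 5 1 / 2 7 6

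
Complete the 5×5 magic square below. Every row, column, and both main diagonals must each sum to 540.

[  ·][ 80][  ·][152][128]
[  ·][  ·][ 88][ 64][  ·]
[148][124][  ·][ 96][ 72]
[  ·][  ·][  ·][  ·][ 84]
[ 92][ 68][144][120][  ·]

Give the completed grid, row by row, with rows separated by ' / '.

104 80 76 152 128 / 136 112 88 64 140 / 148 124 100 96 72 / 60 156 132 108 84 / 92 68 144 120 116

Row 3 needs 540; the known cells sum to 440, so (3,3) = 100.
Row 5 must total 540; the given cells sum to 424, so (5,5) = 116.
Column 4 needs 540; the known cells sum to 432, so (4,4) = 108.
The remaining cell in column 5 is (2,5) = 540 − 400 = 140.
Anti-diagonal must total 540; the given cells sum to 384, so (4,2) = 156.
Column 2 must total 540; the given cells sum to 428, so (2,2) = 112.
From main diagonal, 540 − (112 + 100 + 108 + 116) gives (1,1) = 104.
Using row 1: 104 + 80 + 152 + 128 + ? → (1,3) = 540 − 464 = 76.
Row 2 must total 540; the given cells sum to 404, so (2,1) = 136.
Column 1: 104 + 136 + 148 + 92 + ? = 540, so (4,1) = 60.
Column 3 must total 540; the given cells sum to 408, so (4,3) = 132.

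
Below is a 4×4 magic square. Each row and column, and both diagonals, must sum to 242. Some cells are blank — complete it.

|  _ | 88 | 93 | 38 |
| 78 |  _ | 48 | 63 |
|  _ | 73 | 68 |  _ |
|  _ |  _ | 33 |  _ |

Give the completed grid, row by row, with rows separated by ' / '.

Row 1 must total 242; the given cells sum to 219, so (1,1) = 23.
From row 2, 242 − (78 + 48 + 63) gives (2,2) = 53.
From column 2, 242 − (88 + 53 + 73) gives (4,2) = 28.
Main diagonal: 23 + 53 + 68 + ? = 242, so (4,4) = 98.
Anti-diagonal: 38 + 48 + 73 + ? = 242, so (4,1) = 83.
Column 1 must total 242; the given cells sum to 184, so (3,1) = 58.
The remaining cell in column 4 is (3,4) = 242 − 199 = 43.

23 88 93 38 / 78 53 48 63 / 58 73 68 43 / 83 28 33 98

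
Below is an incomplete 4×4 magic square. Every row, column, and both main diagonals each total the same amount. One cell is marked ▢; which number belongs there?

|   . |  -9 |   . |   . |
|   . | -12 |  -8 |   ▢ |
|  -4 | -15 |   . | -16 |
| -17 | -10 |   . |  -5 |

Column 2 is complete and sums to -46; that is the magic constant.
Row 3: -4 + (-15) + (-16) + ? = -46, so (3,3) = -11.
Row 4: -17 + (-10) + (-5) + ? = -46, so (4,3) = -14.
Column 3 must total -46; the given cells sum to -33, so (1,3) = -13.
Main diagonal must total -46; the given cells sum to -28, so (1,1) = -18.
Anti-diagonal must total -46; the given cells sum to -40, so (1,4) = -6.
Using column 1: -18 + (-4) + (-17) + ? → (2,1) = -46 − (-39) = -7.
Using column 4: -6 + (-16) + (-5) + ? → (2,4) = -46 − (-27) = -19.

-19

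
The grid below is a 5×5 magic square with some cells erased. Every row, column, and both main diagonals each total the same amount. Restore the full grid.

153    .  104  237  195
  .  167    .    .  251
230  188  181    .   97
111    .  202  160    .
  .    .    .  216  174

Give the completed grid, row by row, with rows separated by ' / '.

153 146 104 237 195 / 209 167 125 83 251 / 230 188 181 139 97 / 111 244 202 160 118 / 132 90 223 216 174

Main diagonal is already complete: 153 + 167 + 181 + 160 + 174 = 835, so that is the magic constant.
Row 1 needs 835; the known cells sum to 689, so (1,2) = 146.
From row 3, 835 − (230 + 188 + 181 + 97) gives (3,4) = 139.
Column 4 needs 835; the known cells sum to 752, so (2,4) = 83.
The remaining cell in column 5 is (4,5) = 835 − 717 = 118.
Row 4 needs 835; the known cells sum to 591, so (4,2) = 244.
Column 2 needs 835; the known cells sum to 745, so (5,2) = 90.
Using anti-diagonal: 195 + 83 + 181 + 244 + ? → (5,1) = 835 − 703 = 132.
Row 5 needs 835; the known cells sum to 612, so (5,3) = 223.
From column 1, 835 − (153 + 230 + 111 + 132) gives (2,1) = 209.
Using column 3: 104 + 181 + 202 + 223 + ? → (2,3) = 835 − 710 = 125.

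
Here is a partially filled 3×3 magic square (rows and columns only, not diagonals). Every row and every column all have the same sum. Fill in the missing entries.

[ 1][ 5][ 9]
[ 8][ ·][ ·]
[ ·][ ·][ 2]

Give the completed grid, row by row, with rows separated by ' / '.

Row 1 is already complete: 1 + 5 + 9 = 15, so that is the magic constant.
Using column 1: 1 + 8 + ? → (3,1) = 15 − 9 = 6.
From column 3, 15 − (9 + 2) gives (2,3) = 4.
Row 2 needs 15; the known cells sum to 12, so (2,2) = 3.
Using row 3: 6 + 2 + ? → (3,2) = 15 − 8 = 7.

1 5 9 / 8 3 4 / 6 7 2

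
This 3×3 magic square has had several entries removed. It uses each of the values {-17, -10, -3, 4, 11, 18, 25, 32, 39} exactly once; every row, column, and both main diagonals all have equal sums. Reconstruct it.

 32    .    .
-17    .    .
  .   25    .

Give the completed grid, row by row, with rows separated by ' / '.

The 9 entries sum to 99, so each line sums to 99/3 = 33.
Using column 1: 32 + (-17) + ? → (3,1) = 33 − 15 = 18.
Row 3 must total 33; the given cells sum to 43, so (3,3) = -10.
Main diagonal: 32 + (-10) + ? = 33, so (2,2) = 11.
From anti-diagonal, 33 − (11 + 18) gives (1,3) = 4.
Row 1 needs 33; the known cells sum to 36, so (1,2) = -3.
Row 2: -17 + 11 + ? = 33, so (2,3) = 39.

32 -3 4 / -17 11 39 / 18 25 -10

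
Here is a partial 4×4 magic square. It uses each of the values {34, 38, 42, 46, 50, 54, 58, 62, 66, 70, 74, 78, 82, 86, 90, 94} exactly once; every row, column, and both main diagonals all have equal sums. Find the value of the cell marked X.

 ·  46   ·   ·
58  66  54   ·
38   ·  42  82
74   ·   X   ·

70

The 16 entries sum to 1024, so each line sums to 1024/4 = 256.
Row 2 must total 256; the given cells sum to 178, so (2,4) = 78.
Row 3: 38 + 42 + 82 + ? = 256, so (3,2) = 94.
The remaining cell in column 1 is (1,1) = 256 − 170 = 86.
Column 2 must total 256; the given cells sum to 206, so (4,2) = 50.
Main diagonal needs 256; the known cells sum to 194, so (4,4) = 62.
The remaining cell in anti-diagonal is (1,4) = 256 − 222 = 34.
Row 1: 86 + 46 + 34 + ? = 256, so (1,3) = 90.
Row 4: 74 + 50 + 62 + ? = 256, so (4,3) = 70.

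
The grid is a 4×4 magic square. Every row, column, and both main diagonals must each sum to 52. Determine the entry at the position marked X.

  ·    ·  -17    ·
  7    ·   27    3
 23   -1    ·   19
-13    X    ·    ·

Row 2 must total 52; the given cells sum to 37, so (2,2) = 15.
Row 3: 23 + (-1) + 19 + ? = 52, so (3,3) = 11.
From column 1, 52 − (7 + 23 + (-13)) gives (1,1) = 35.
Column 3 must total 52; the given cells sum to 21, so (4,3) = 31.
Main diagonal needs 52; the known cells sum to 61, so (4,4) = -9.
Using anti-diagonal: 27 + (-1) + (-13) + ? → (1,4) = 52 − 13 = 39.
Row 1 must total 52; the given cells sum to 57, so (1,2) = -5.
Row 4: -13 + 31 + (-9) + ? = 52, so (4,2) = 43.

43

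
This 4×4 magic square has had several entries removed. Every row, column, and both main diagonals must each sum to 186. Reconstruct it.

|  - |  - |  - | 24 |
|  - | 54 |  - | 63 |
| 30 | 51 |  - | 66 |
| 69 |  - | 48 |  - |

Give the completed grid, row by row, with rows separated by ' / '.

60 45 57 24 / 27 54 42 63 / 30 51 39 66 / 69 36 48 33

The remaining cell in row 3 is (3,3) = 186 − 147 = 39.
Column 4 must total 186; the given cells sum to 153, so (4,4) = 33.
The remaining cell in main diagonal is (1,1) = 186 − 126 = 60.
From anti-diagonal, 186 − (24 + 51 + 69) gives (2,3) = 42.
Row 2: 54 + 42 + 63 + ? = 186, so (2,1) = 27.
Row 4 needs 186; the known cells sum to 150, so (4,2) = 36.
Using column 2: 54 + 51 + 36 + ? → (1,2) = 186 − 141 = 45.
From column 3, 186 − (42 + 39 + 48) gives (1,3) = 57.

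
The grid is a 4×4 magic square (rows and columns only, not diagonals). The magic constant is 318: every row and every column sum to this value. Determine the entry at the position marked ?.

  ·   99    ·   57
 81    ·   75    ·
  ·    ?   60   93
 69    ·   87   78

63

The remaining cell in row 4 is (4,2) = 318 − 234 = 84.
Column 3: 75 + 60 + 87 + ? = 318, so (1,3) = 96.
Column 4: 57 + 93 + 78 + ? = 318, so (2,4) = 90.
Using row 1: 99 + 96 + 57 + ? → (1,1) = 318 − 252 = 66.
Row 2 needs 318; the known cells sum to 246, so (2,2) = 72.
From column 1, 318 − (66 + 81 + 69) gives (3,1) = 102.
The remaining cell in column 2 is (3,2) = 318 − 255 = 63.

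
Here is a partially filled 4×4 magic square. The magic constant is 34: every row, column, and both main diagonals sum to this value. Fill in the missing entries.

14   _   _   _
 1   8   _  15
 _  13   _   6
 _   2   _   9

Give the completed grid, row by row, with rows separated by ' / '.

14 11 5 4 / 1 8 10 15 / 12 13 3 6 / 7 2 16 9

From row 2, 34 − (1 + 8 + 15) gives (2,3) = 10.
From column 2, 34 − (8 + 13 + 2) gives (1,2) = 11.
Column 4 needs 34; the known cells sum to 30, so (1,4) = 4.
Main diagonal: 14 + 8 + 9 + ? = 34, so (3,3) = 3.
Anti-diagonal needs 34; the known cells sum to 27, so (4,1) = 7.
Row 1 needs 34; the known cells sum to 29, so (1,3) = 5.
Row 3: 13 + 3 + 6 + ? = 34, so (3,1) = 12.
Row 4 needs 34; the known cells sum to 18, so (4,3) = 16.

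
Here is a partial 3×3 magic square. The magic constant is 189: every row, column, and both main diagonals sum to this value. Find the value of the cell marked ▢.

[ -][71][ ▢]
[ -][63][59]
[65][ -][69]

Row 2: 63 + 59 + ? = 189, so (2,1) = 67.
Row 3: 65 + 69 + ? = 189, so (3,2) = 55.
The remaining cell in column 1 is (1,1) = 189 − 132 = 57.
Column 3 needs 189; the known cells sum to 128, so (1,3) = 61.

61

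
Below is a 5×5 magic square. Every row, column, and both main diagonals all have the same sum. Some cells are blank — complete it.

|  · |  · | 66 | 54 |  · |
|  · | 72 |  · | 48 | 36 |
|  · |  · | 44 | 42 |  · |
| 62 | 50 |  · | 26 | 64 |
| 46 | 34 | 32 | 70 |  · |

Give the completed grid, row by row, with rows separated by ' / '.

40 28 66 54 52 / 24 72 60 48 36 / 68 56 44 42 30 / 62 50 38 26 64 / 46 34 32 70 58

Column 4 is already complete: 54 + 48 + 42 + 26 + 70 = 240, so that is the magic constant.
Row 4 must total 240; the given cells sum to 202, so (4,3) = 38.
The remaining cell in row 5 is (5,5) = 240 − 182 = 58.
Using column 3: 66 + 44 + 38 + 32 + ? → (2,3) = 240 − 180 = 60.
Using main diagonal: 72 + 44 + 26 + 58 + ? → (1,1) = 240 − 200 = 40.
Using anti-diagonal: 48 + 44 + 50 + 46 + ? → (1,5) = 240 − 188 = 52.
The remaining cell in row 1 is (1,2) = 240 − 212 = 28.
Row 2 needs 240; the known cells sum to 216, so (2,1) = 24.
Column 1 needs 240; the known cells sum to 172, so (3,1) = 68.
Column 2 must total 240; the given cells sum to 184, so (3,2) = 56.
Column 5 needs 240; the known cells sum to 210, so (3,5) = 30.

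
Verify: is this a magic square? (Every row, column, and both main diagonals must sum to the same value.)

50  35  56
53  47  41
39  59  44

No — column 1 sums to 142 but column 3 sums to 141.

Row 1: 50 + 35 + 56 = 141.
Row 2: 53 + 47 + 41 = 141.
Row 3: 39 + 59 + 44 = 142.
Column 1: 50 + 53 + 39 = 142.
Column 2: 35 + 47 + 59 = 141.
Column 3: 56 + 41 + 44 = 141.
Main diagonal: 50 + 47 + 44 = 141.
Anti-diagonal: 56 + 47 + 39 = 142.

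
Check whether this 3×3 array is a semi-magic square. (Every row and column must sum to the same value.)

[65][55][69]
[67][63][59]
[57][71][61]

Row 1: 65 + 55 + 69 = 189.
Row 2: 67 + 63 + 59 = 189.
Row 3: 57 + 71 + 61 = 189.
Column 1: 65 + 67 + 57 = 189.
Column 2: 55 + 63 + 71 = 189.
Column 3: 69 + 59 + 61 = 189.
All lines sum to 189.

Yes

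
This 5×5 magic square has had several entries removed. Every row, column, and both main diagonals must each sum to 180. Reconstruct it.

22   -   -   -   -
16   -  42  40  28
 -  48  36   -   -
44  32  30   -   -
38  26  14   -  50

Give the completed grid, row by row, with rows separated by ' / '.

The remaining cell in row 2 is (2,2) = 180 − 126 = 54.
From row 5, 180 − (38 + 26 + 14 + 50) gives (5,4) = 52.
Column 1: 22 + 16 + 44 + 38 + ? = 180, so (3,1) = 60.
Using column 2: 54 + 48 + 32 + 26 + ? → (1,2) = 180 − 160 = 20.
The remaining cell in column 3 is (1,3) = 180 − 122 = 58.
Main diagonal must total 180; the given cells sum to 162, so (4,4) = 18.
Anti-diagonal needs 180; the known cells sum to 146, so (1,5) = 34.
The remaining cell in row 1 is (1,4) = 180 − 134 = 46.
The remaining cell in row 4 is (4,5) = 180 − 124 = 56.
The remaining cell in column 4 is (3,4) = 180 − 156 = 24.
From column 5, 180 − (34 + 28 + 56 + 50) gives (3,5) = 12.

22 20 58 46 34 / 16 54 42 40 28 / 60 48 36 24 12 / 44 32 30 18 56 / 38 26 14 52 50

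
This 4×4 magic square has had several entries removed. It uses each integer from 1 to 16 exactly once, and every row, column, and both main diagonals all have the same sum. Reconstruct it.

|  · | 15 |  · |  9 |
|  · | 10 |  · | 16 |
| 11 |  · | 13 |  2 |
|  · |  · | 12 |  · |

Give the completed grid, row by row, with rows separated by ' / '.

4 15 6 9 / 5 10 3 16 / 11 8 13 2 / 14 1 12 7

The entries are 1 through 16, which sum to 136, so each line sums to 136/4 = 34.
The remaining cell in row 3 is (3,2) = 34 − 26 = 8.
Column 2 must total 34; the given cells sum to 33, so (4,2) = 1.
Column 4: 9 + 16 + 2 + ? = 34, so (4,4) = 7.
Main diagonal needs 34; the known cells sum to 30, so (1,1) = 4.
The remaining cell in row 1 is (1,3) = 34 − 28 = 6.
From row 4, 34 − (1 + 12 + 7) gives (4,1) = 14.
The remaining cell in column 1 is (2,1) = 34 − 29 = 5.
Using column 3: 6 + 13 + 12 + ? → (2,3) = 34 − 31 = 3.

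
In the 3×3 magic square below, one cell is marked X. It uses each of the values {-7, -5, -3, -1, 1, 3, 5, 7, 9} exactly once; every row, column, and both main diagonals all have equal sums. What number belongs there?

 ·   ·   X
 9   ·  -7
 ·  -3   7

The 9 entries sum to 9, so each line sums to 9/3 = 3.
Using row 2: 9 + (-7) + ? → (2,2) = 3 − 2 = 1.
Row 3 must total 3; the given cells sum to 4, so (3,1) = -1.
Column 1 must total 3; the given cells sum to 8, so (1,1) = -5.
Using column 2: 1 + (-3) + ? → (1,2) = 3 − (-2) = 5.
The remaining cell in column 3 is (1,3) = 3 − 0 = 3.

3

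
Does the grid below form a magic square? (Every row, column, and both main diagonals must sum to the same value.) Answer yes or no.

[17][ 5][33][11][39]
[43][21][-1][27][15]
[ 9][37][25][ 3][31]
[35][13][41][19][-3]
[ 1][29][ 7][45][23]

Row 1: 17 + 5 + 33 + 11 + 39 = 105.
Row 2: 43 + 21 + (-1) + 27 + 15 = 105.
Row 3: 9 + 37 + 25 + 3 + 31 = 105.
Row 4: 35 + 13 + 41 + 19 + (-3) = 105.
Row 5: 1 + 29 + 7 + 45 + 23 = 105.
Column 1: 17 + 43 + 9 + 35 + 1 = 105.
Column 2: 5 + 21 + 37 + 13 + 29 = 105.
Column 3: 33 + (-1) + 25 + 41 + 7 = 105.
Column 4: 11 + 27 + 3 + 19 + 45 = 105.
Column 5: 39 + 15 + 31 + (-3) + 23 = 105.
Main diagonal: 17 + 21 + 25 + 19 + 23 = 105.
Anti-diagonal: 39 + 27 + 25 + 13 + 1 = 105.
All lines sum to 105.

Yes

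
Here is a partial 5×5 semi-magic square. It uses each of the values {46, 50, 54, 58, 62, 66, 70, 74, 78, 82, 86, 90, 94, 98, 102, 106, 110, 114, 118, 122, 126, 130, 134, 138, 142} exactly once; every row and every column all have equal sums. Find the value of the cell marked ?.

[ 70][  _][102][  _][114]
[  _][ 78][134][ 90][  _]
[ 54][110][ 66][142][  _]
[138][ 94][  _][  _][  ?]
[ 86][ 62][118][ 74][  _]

The 25 entries sum to 2350, so each line sums to 2350/5 = 470.
From row 3, 470 − (54 + 110 + 66 + 142) gives (3,5) = 98.
Using row 5: 86 + 62 + 118 + 74 + ? → (5,5) = 470 − 340 = 130.
The remaining cell in column 1 is (2,1) = 470 − 348 = 122.
Using column 2: 78 + 110 + 94 + 62 + ? → (1,2) = 470 − 344 = 126.
Column 3 must total 470; the given cells sum to 420, so (4,3) = 50.
Using row 1: 70 + 126 + 102 + 114 + ? → (1,4) = 470 − 412 = 58.
Row 2 needs 470; the known cells sum to 424, so (2,5) = 46.
Using column 4: 58 + 90 + 142 + 74 + ? → (4,4) = 470 − 364 = 106.
Using column 5: 114 + 46 + 98 + 130 + ? → (4,5) = 470 − 388 = 82.

82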